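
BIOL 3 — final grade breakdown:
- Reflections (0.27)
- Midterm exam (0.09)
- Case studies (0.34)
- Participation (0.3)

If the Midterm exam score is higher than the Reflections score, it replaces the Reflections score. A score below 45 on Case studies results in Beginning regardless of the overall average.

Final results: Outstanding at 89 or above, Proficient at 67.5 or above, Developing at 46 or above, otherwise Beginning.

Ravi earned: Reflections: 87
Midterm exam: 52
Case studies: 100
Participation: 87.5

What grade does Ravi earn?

Midterm exam (52) ≤ Reflections (87), so Reflections stays at 87.
Case studies score 100 ≥ 45: minimum met.
Weighted total:
  Reflections 87 × 0.27 = 23.49
  Midterm exam 52 × 0.09 = 4.68
  Case studies 100 × 0.34 = 34
  Participation 87.5 × 0.3 = 26.25
Sum = 88.42
88.42 is ≥ 67.5 and < 89 → Proficient

Proficient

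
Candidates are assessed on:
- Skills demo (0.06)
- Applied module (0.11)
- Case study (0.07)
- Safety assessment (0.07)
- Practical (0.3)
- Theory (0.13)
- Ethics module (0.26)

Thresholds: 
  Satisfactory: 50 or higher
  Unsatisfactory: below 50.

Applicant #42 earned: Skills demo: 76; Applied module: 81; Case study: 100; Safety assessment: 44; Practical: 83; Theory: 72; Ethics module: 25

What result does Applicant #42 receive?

Weighted total:
  Skills demo 76 × 0.06 = 4.56
  Applied module 81 × 0.11 = 8.91
  Case study 100 × 0.07 = 7
  Safety assessment 44 × 0.07 = 3.08
  Practical 83 × 0.3 = 24.9
  Theory 72 × 0.13 = 9.36
  Ethics module 25 × 0.26 = 6.5
Sum = 64.31
64.31 ≥ 50 → Satisfactory

Satisfactory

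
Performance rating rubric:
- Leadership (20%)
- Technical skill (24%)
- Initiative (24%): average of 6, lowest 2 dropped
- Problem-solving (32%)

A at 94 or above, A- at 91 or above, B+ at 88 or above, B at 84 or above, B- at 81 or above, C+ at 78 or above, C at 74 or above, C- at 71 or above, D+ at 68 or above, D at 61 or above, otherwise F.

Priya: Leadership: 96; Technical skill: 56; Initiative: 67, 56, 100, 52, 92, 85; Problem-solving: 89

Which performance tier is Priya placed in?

B-

Initiative: drop 52, 56 → average of remaining 4 = 344/4 = 86
Weighted total:
  Leadership 96 × 0.2 = 19.2
  Technical skill 56 × 0.24 = 13.44
  Initiative 86 × 0.24 = 20.64
  Problem-solving 89 × 0.32 = 28.48
Sum = 81.76
81.76 is ≥ 81 and < 84 → B-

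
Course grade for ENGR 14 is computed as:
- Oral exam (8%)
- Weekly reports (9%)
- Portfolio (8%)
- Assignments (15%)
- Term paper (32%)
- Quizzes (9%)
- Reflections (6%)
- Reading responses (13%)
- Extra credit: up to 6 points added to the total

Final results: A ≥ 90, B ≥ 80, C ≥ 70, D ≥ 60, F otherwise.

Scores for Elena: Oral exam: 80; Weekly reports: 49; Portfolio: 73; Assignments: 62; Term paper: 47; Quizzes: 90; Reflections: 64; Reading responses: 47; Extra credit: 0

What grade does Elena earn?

F

Weighted total:
  Oral exam 80 × 0.08 = 6.4
  Weekly reports 49 × 0.09 = 4.41
  Portfolio 73 × 0.08 = 5.84
  Assignments 62 × 0.15 = 9.3
  Term paper 47 × 0.32 = 15.04
  Quizzes 90 × 0.09 = 8.1
  Reflections 64 × 0.06 = 3.84
  Reading responses 47 × 0.13 = 6.11
Sum = 59.04
Extra credit: 59.04 + 0 = 59.04
59.04 < 60 → F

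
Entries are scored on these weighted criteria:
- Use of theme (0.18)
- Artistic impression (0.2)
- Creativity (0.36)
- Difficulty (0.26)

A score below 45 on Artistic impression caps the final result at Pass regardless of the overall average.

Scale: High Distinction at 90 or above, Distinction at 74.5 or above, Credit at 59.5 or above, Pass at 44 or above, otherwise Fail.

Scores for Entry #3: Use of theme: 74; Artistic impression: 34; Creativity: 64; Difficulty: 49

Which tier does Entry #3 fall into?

Artistic impression score 34 < 45: minimum not met.
Weighted total:
  Use of theme 74 × 0.18 = 13.32
  Artistic impression 34 × 0.2 = 6.8
  Creativity 64 × 0.36 = 23.04
  Difficulty 49 × 0.26 = 12.74
Sum = 55.9
55.9 would be Pass; cap at Pass applies → Pass.

Pass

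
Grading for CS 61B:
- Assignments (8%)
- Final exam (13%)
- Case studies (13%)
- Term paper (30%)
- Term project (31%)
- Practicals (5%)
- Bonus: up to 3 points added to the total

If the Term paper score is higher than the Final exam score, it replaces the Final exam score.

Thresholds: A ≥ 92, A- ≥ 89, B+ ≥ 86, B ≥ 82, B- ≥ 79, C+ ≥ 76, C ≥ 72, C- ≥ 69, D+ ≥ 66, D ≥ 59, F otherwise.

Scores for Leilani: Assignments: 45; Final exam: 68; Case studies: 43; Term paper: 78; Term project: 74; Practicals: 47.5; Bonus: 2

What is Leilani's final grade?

C-

Term paper (78) > Final exam (68), so Final exam counts as 78.
Weighted total:
  Assignments 45 × 0.08 = 3.6
  Final exam 78 × 0.13 = 10.14
  Case studies 43 × 0.13 = 5.59
  Term paper 78 × 0.3 = 23.4
  Term project 74 × 0.31 = 22.94
  Practicals 47.5 × 0.05 = 2.375
Sum = 68.045
Bonus: 68.045 + 2 = 70.045
70.045 is ≥ 69 and < 72 → C-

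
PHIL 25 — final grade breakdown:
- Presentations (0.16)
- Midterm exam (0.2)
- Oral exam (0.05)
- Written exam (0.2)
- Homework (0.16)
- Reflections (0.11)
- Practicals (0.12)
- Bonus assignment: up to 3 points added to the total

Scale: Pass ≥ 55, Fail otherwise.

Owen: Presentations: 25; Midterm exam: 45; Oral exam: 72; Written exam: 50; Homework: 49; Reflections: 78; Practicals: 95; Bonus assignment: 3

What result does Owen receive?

Pass

Weighted total:
  Presentations 25 × 0.16 = 4
  Midterm exam 45 × 0.2 = 9
  Oral exam 72 × 0.05 = 3.6
  Written exam 50 × 0.2 = 10
  Homework 49 × 0.16 = 7.84
  Reflections 78 × 0.11 = 8.58
  Practicals 95 × 0.12 = 11.4
Sum = 54.42
Bonus assignment: 54.42 + 3 = 57.42
57.42 ≥ 55 → Pass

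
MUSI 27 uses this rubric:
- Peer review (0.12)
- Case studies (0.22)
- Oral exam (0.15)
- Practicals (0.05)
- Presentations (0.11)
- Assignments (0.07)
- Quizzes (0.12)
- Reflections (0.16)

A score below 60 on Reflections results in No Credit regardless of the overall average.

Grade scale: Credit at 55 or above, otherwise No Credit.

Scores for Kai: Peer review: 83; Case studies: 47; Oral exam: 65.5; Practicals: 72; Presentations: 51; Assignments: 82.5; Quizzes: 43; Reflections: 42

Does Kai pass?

Reflections score 42 < 60: minimum not met.
Weighted total:
  Peer review 83 × 0.12 = 9.96
  Case studies 47 × 0.22 = 10.34
  Oral exam 65.5 × 0.15 = 9.825
  Practicals 72 × 0.05 = 3.6
  Presentations 51 × 0.11 = 5.61
  Assignments 82.5 × 0.07 = 5.775
  Quizzes 43 × 0.12 = 5.16
  Reflections 42 × 0.16 = 6.72
Sum = 56.99
Because the Reflections minimum was not met, the result is No Credit.

No Credit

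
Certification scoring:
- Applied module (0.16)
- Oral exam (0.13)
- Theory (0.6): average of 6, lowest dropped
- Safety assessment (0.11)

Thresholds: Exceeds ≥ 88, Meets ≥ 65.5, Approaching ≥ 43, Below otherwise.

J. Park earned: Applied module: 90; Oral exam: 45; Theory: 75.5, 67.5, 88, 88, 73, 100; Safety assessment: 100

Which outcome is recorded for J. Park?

Theory: drop 67.5 → average of remaining 5 = 424.5/5 = 84.9
Weighted total:
  Applied module 90 × 0.16 = 14.4
  Oral exam 45 × 0.13 = 5.85
  Theory 84.9 × 0.6 = 50.94
  Safety assessment 100 × 0.11 = 11
Sum = 82.19
82.19 is ≥ 65.5 and < 88 → Meets

Meets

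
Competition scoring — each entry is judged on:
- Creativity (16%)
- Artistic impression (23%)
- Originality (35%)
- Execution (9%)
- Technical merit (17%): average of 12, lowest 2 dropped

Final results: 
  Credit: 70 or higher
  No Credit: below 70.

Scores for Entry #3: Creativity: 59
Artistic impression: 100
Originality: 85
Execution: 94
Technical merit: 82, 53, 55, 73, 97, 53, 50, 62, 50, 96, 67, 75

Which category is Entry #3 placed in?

Credit

Technical merit: drop 50, 50 → average of remaining 10 = 713/10 = 71.3
Weighted total:
  Creativity 59 × 0.16 = 9.44
  Artistic impression 100 × 0.23 = 23
  Originality 85 × 0.35 = 29.75
  Execution 94 × 0.09 = 8.46
  Technical merit 71.3 × 0.17 = 12.121
Sum = 82.771
82.771 ≥ 70 → Credit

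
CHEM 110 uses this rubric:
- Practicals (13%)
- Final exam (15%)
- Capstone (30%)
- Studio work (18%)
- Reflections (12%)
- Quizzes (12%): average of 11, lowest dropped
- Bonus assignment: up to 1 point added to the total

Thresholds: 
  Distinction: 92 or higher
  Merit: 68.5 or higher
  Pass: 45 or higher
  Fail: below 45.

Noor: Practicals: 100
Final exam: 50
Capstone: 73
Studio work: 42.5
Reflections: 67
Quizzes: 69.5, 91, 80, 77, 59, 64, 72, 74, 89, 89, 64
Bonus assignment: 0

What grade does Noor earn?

Pass

Quizzes: drop 59 → average of remaining 10 = 769.5/10 = 76.95
Weighted total:
  Practicals 100 × 0.13 = 13
  Final exam 50 × 0.15 = 7.5
  Capstone 73 × 0.3 = 21.9
  Studio work 42.5 × 0.18 = 7.65
  Reflections 67 × 0.12 = 8.04
  Quizzes 76.95 × 0.12 = 9.234
Sum = 67.324
Bonus assignment: 67.324 + 0 = 67.324
67.324 is ≥ 45 and < 68.5 → Pass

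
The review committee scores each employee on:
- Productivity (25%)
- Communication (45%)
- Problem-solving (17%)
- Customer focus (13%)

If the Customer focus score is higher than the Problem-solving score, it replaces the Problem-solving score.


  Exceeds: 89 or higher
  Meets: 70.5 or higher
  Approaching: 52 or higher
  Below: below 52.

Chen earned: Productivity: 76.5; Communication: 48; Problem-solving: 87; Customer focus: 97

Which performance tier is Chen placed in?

Customer focus (97) > Problem-solving (87), so Problem-solving counts as 97.
Weighted total:
  Productivity 76.5 × 0.25 = 19.125
  Communication 48 × 0.45 = 21.6
  Problem-solving 97 × 0.17 = 16.49
  Customer focus 97 × 0.13 = 12.61
Sum = 69.825
69.825 is ≥ 52 and < 70.5 → Approaching

Approaching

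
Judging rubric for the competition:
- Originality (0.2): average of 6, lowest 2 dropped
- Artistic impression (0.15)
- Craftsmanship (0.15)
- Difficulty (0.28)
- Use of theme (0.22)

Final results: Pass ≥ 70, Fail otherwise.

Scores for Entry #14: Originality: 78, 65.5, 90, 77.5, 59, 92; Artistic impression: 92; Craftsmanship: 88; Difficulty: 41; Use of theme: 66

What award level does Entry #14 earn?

Fail

Originality: drop 59, 65.5 → average of remaining 4 = 337.5/4 = 84.375
Weighted total:
  Originality 84.375 × 0.2 = 16.875
  Artistic impression 92 × 0.15 = 13.8
  Craftsmanship 88 × 0.15 = 13.2
  Difficulty 41 × 0.28 = 11.48
  Use of theme 66 × 0.22 = 14.52
Sum = 69.875
69.875 < 70 → Fail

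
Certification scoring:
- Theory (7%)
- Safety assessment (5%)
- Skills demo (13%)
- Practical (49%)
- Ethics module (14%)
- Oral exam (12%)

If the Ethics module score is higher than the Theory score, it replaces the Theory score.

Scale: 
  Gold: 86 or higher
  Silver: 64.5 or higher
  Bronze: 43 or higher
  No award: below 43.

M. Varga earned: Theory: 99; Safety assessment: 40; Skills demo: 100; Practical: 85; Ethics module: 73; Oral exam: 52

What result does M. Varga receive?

Ethics module (73) ≤ Theory (99), so Theory stays at 99.
Weighted total:
  Theory 99 × 0.07 = 6.93
  Safety assessment 40 × 0.05 = 2
  Skills demo 100 × 0.13 = 13
  Practical 85 × 0.49 = 41.65
  Ethics module 73 × 0.14 = 10.22
  Oral exam 52 × 0.12 = 6.24
Sum = 80.04
80.04 is ≥ 64.5 and < 86 → Silver

Silver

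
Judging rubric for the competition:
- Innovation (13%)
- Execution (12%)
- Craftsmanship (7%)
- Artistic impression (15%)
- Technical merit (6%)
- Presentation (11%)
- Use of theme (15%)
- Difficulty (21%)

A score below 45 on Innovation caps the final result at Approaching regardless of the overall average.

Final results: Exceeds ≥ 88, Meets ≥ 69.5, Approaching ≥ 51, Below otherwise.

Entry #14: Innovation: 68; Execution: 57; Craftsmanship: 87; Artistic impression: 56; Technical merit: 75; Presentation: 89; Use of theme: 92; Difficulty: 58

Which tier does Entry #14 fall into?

Meets

Innovation score 68 ≥ 45: minimum met.
Weighted total:
  Innovation 68 × 0.13 = 8.84
  Execution 57 × 0.12 = 6.84
  Craftsmanship 87 × 0.07 = 6.09
  Artistic impression 56 × 0.15 = 8.4
  Technical merit 75 × 0.06 = 4.5
  Presentation 89 × 0.11 = 9.79
  Use of theme 92 × 0.15 = 13.8
  Difficulty 58 × 0.21 = 12.18
Sum = 70.44
70.44 is ≥ 69.5 and < 88 → Meets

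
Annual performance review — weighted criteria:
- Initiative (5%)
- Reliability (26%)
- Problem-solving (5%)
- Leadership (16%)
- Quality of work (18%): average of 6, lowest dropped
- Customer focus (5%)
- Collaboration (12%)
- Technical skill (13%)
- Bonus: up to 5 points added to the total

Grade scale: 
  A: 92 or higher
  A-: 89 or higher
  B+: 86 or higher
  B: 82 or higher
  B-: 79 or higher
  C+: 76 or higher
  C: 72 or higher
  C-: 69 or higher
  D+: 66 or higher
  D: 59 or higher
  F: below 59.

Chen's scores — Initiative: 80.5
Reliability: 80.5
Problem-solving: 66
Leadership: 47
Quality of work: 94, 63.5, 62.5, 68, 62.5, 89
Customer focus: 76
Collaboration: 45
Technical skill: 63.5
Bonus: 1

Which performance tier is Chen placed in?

D+

Quality of work: drop 62.5 → average of remaining 5 = 377/5 = 75.4
Weighted total:
  Initiative 80.5 × 0.05 = 4.025
  Reliability 80.5 × 0.26 = 20.93
  Problem-solving 66 × 0.05 = 3.3
  Leadership 47 × 0.16 = 7.52
  Quality of work 75.4 × 0.18 = 13.572
  Customer focus 76 × 0.05 = 3.8
  Collaboration 45 × 0.12 = 5.4
  Technical skill 63.5 × 0.13 = 8.255
Sum = 66.802
Bonus: 66.802 + 1 = 67.802
67.802 is ≥ 66 and < 69 → D+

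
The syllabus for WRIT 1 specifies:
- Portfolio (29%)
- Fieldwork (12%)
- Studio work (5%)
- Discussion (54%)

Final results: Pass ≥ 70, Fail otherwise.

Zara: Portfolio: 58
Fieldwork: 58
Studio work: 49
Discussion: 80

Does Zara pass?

Fail

Weighted total:
  Portfolio 58 × 0.29 = 16.82
  Fieldwork 58 × 0.12 = 6.96
  Studio work 49 × 0.05 = 2.45
  Discussion 80 × 0.54 = 43.2
Sum = 69.43
69.43 < 70 → Fail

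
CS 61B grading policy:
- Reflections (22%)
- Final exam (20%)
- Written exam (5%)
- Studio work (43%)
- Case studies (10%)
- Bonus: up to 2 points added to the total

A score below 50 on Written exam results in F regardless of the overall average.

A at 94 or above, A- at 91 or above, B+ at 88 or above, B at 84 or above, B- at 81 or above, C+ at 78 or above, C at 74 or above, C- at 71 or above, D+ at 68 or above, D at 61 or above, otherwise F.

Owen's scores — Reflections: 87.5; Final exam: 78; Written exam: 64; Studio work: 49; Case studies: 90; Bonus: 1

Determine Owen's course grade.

D+

Written exam score 64 ≥ 50: minimum met.
Weighted total:
  Reflections 87.5 × 0.22 = 19.25
  Final exam 78 × 0.2 = 15.6
  Written exam 64 × 0.05 = 3.2
  Studio work 49 × 0.43 = 21.07
  Case studies 90 × 0.1 = 9
Sum = 68.12
Bonus: 68.12 + 1 = 69.12
69.12 is ≥ 68 and < 71 → D+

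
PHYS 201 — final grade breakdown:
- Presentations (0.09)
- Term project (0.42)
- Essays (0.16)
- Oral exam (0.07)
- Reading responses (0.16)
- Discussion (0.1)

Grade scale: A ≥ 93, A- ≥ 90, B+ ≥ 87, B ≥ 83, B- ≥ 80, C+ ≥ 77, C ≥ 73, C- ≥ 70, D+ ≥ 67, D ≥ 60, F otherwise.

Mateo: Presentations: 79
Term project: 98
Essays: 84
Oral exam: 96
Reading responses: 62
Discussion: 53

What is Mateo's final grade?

B

Weighted total:
  Presentations 79 × 0.09 = 7.11
  Term project 98 × 0.42 = 41.16
  Essays 84 × 0.16 = 13.44
  Oral exam 96 × 0.07 = 6.72
  Reading responses 62 × 0.16 = 9.92
  Discussion 53 × 0.1 = 5.3
Sum = 83.65
83.65 is ≥ 83 and < 87 → B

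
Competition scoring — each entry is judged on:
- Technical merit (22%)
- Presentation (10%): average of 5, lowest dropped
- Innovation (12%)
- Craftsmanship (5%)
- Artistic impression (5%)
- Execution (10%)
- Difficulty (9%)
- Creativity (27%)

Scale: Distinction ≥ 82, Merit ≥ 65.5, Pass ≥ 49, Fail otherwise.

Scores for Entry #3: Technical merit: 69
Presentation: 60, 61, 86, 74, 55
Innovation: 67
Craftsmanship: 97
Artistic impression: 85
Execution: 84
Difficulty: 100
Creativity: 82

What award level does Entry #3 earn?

Presentation: drop 55 → average of remaining 4 = 281/4 = 70.25
Weighted total:
  Technical merit 69 × 0.22 = 15.18
  Presentation 70.25 × 0.1 = 7.025
  Innovation 67 × 0.12 = 8.04
  Craftsmanship 97 × 0.05 = 4.85
  Artistic impression 85 × 0.05 = 4.25
  Execution 84 × 0.1 = 8.4
  Difficulty 100 × 0.09 = 9
  Creativity 82 × 0.27 = 22.14
Sum = 78.885
78.885 is ≥ 65.5 and < 82 → Merit

Merit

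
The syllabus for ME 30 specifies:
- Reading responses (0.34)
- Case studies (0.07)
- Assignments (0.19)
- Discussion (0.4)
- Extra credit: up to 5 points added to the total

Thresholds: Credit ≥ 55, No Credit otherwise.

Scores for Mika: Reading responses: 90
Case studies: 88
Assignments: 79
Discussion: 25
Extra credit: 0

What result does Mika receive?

Weighted total:
  Reading responses 90 × 0.34 = 30.6
  Case studies 88 × 0.07 = 6.16
  Assignments 79 × 0.19 = 15.01
  Discussion 25 × 0.4 = 10
Sum = 61.77
Extra credit: 61.77 + 0 = 61.77
61.77 ≥ 55 → Credit

Credit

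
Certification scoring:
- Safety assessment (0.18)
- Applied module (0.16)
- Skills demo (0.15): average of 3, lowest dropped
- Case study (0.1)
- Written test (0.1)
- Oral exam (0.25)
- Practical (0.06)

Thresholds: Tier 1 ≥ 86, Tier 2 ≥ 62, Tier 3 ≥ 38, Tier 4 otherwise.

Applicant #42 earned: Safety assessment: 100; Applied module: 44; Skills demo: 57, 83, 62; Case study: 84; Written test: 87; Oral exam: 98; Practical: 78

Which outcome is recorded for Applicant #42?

Skills demo: drop 57 → average of remaining 2 = 145/2 = 72.5
Weighted total:
  Safety assessment 100 × 0.18 = 18
  Applied module 44 × 0.16 = 7.04
  Skills demo 72.5 × 0.15 = 10.875
  Case study 84 × 0.1 = 8.4
  Written test 87 × 0.1 = 8.7
  Oral exam 98 × 0.25 = 24.5
  Practical 78 × 0.06 = 4.68
Sum = 82.195
82.195 is ≥ 62 and < 86 → Tier 2

Tier 2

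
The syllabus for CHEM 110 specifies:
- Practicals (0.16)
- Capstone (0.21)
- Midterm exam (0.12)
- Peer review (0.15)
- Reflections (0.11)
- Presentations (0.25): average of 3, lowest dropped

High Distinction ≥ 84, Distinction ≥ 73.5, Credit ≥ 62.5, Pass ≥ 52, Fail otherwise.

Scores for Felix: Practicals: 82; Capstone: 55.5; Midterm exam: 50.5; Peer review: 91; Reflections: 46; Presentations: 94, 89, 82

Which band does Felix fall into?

Credit

Presentations: drop 82 → average of remaining 2 = 183/2 = 91.5
Weighted total:
  Practicals 82 × 0.16 = 13.12
  Capstone 55.5 × 0.21 = 11.655
  Midterm exam 50.5 × 0.12 = 6.06
  Peer review 91 × 0.15 = 13.65
  Reflections 46 × 0.11 = 5.06
  Presentations 91.5 × 0.25 = 22.875
Sum = 72.42
72.42 is ≥ 62.5 and < 73.5 → Credit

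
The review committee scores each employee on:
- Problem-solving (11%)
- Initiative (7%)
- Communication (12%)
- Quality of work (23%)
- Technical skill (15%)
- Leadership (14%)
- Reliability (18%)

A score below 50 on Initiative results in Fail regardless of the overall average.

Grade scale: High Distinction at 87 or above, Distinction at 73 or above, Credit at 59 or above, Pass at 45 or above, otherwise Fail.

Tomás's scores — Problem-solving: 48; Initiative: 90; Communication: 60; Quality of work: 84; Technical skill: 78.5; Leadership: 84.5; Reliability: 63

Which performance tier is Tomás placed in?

Distinction

Initiative score 90 ≥ 50: minimum met.
Weighted total:
  Problem-solving 48 × 0.11 = 5.28
  Initiative 90 × 0.07 = 6.3
  Communication 60 × 0.12 = 7.2
  Quality of work 84 × 0.23 = 19.32
  Technical skill 78.5 × 0.15 = 11.775
  Leadership 84.5 × 0.14 = 11.83
  Reliability 63 × 0.18 = 11.34
Sum = 73.045
73.045 is ≥ 73 and < 87 → Distinction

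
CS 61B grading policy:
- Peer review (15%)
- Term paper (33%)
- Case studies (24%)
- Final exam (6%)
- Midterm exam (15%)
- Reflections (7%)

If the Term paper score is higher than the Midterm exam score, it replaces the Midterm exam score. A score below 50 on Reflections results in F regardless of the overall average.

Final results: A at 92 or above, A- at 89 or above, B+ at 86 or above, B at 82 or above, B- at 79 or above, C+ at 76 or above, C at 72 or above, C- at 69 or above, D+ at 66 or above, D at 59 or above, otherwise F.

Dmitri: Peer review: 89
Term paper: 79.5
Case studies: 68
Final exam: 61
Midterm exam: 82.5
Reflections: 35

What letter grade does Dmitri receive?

F

Term paper (79.5) ≤ Midterm exam (82.5), so Midterm exam stays at 82.5.
Reflections score 35 < 50: minimum not met.
Weighted total:
  Peer review 89 × 0.15 = 13.35
  Term paper 79.5 × 0.33 = 26.235
  Case studies 68 × 0.24 = 16.32
  Final exam 61 × 0.06 = 3.66
  Midterm exam 82.5 × 0.15 = 12.375
  Reflections 35 × 0.07 = 2.45
Sum = 74.39
Because the Reflections minimum was not met, the result is F.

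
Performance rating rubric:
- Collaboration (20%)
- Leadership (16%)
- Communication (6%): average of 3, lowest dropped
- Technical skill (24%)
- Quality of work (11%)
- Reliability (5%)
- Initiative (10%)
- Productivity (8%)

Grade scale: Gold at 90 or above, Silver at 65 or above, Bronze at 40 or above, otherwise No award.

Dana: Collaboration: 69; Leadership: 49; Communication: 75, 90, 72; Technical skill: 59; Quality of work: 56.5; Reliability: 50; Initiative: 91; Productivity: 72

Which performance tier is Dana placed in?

Bronze

Communication: drop 72 → average of remaining 2 = 165/2 = 82.5
Weighted total:
  Collaboration 69 × 0.2 = 13.8
  Leadership 49 × 0.16 = 7.84
  Communication 82.5 × 0.06 = 4.95
  Technical skill 59 × 0.24 = 14.16
  Quality of work 56.5 × 0.11 = 6.215
  Reliability 50 × 0.05 = 2.5
  Initiative 91 × 0.1 = 9.1
  Productivity 72 × 0.08 = 5.76
Sum = 64.325
64.325 is ≥ 40 and < 65 → Bronze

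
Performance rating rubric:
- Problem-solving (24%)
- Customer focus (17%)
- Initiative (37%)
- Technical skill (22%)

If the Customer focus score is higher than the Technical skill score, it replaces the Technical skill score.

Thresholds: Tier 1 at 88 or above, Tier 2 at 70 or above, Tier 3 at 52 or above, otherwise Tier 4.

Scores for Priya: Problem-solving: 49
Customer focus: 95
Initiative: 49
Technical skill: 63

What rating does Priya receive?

Tier 3

Customer focus (95) > Technical skill (63), so Technical skill counts as 95.
Weighted total:
  Problem-solving 49 × 0.24 = 11.76
  Customer focus 95 × 0.17 = 16.15
  Initiative 49 × 0.37 = 18.13
  Technical skill 95 × 0.22 = 20.9
Sum = 66.94
66.94 is ≥ 52 and < 70 → Tier 3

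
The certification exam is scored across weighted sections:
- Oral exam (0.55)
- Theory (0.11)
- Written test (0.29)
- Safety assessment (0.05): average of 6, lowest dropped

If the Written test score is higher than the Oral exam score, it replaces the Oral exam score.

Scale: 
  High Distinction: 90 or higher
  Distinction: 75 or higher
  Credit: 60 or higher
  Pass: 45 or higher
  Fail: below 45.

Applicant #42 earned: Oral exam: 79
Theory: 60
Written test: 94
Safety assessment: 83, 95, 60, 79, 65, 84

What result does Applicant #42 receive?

Distinction

Safety assessment: drop 60 → average of remaining 5 = 406/5 = 81.2
Written test (94) > Oral exam (79), so Oral exam counts as 94.
Weighted total:
  Oral exam 94 × 0.55 = 51.7
  Theory 60 × 0.11 = 6.6
  Written test 94 × 0.29 = 27.26
  Safety assessment 81.2 × 0.05 = 4.06
Sum = 89.62
89.62 is ≥ 75 and < 90 → Distinction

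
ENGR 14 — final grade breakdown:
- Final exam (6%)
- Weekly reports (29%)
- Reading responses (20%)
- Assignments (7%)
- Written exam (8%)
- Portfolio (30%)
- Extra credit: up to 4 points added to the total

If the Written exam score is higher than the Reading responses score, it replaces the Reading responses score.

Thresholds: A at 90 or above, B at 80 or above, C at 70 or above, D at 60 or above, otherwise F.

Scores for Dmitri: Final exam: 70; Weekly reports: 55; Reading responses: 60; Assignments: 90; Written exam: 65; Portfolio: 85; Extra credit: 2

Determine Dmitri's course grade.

Written exam (65) > Reading responses (60), so Reading responses counts as 65.
Weighted total:
  Final exam 70 × 0.06 = 4.2
  Weekly reports 55 × 0.29 = 15.95
  Reading responses 65 × 0.2 = 13
  Assignments 90 × 0.07 = 6.3
  Written exam 65 × 0.08 = 5.2
  Portfolio 85 × 0.3 = 25.5
Sum = 70.15
Extra credit: 70.15 + 2 = 72.15
72.15 is ≥ 70 and < 80 → C

C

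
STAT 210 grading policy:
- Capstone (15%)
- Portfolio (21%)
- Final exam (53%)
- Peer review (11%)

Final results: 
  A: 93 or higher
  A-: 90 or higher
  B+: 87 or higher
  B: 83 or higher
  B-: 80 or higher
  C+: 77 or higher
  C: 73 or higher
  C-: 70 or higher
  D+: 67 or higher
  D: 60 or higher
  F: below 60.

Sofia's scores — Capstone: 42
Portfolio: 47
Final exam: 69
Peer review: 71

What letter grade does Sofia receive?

Weighted total:
  Capstone 42 × 0.15 = 6.3
  Portfolio 47 × 0.21 = 9.87
  Final exam 69 × 0.53 = 36.57
  Peer review 71 × 0.11 = 7.81
Sum = 60.55
60.55 is ≥ 60 and < 67 → D

D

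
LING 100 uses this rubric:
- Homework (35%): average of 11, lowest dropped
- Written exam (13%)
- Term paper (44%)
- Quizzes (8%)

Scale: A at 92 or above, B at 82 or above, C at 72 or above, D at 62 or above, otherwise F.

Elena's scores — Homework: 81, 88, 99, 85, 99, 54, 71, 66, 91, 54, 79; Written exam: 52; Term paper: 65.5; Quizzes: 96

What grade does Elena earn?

D

Homework: drop 54 → average of remaining 10 = 813/10 = 81.3
Weighted total:
  Homework 81.3 × 0.35 = 28.455
  Written exam 52 × 0.13 = 6.76
  Term paper 65.5 × 0.44 = 28.82
  Quizzes 96 × 0.08 = 7.68
Sum = 71.715
71.715 is ≥ 62 and < 72 → D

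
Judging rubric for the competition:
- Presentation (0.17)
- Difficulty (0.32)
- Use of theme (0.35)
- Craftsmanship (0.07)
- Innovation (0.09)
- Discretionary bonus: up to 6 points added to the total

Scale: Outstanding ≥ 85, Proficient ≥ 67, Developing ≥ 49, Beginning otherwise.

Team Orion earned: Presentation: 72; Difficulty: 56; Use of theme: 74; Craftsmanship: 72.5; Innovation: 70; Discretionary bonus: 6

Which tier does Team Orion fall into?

Weighted total:
  Presentation 72 × 0.17 = 12.24
  Difficulty 56 × 0.32 = 17.92
  Use of theme 74 × 0.35 = 25.9
  Craftsmanship 72.5 × 0.07 = 5.075
  Innovation 70 × 0.09 = 6.3
Sum = 67.435
Discretionary bonus: 67.435 + 6 = 73.435
73.435 is ≥ 67 and < 85 → Proficient

Proficient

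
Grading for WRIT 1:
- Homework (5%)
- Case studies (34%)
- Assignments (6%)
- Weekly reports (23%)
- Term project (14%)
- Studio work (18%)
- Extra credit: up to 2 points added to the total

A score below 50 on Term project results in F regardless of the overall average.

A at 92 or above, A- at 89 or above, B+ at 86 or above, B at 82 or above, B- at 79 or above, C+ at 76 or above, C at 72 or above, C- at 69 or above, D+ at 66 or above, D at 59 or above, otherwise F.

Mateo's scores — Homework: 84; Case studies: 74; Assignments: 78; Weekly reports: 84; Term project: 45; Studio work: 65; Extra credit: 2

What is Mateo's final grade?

F

Term project score 45 < 50: minimum not met.
Weighted total:
  Homework 84 × 0.05 = 4.2
  Case studies 74 × 0.34 = 25.16
  Assignments 78 × 0.06 = 4.68
  Weekly reports 84 × 0.23 = 19.32
  Term project 45 × 0.14 = 6.3
  Studio work 65 × 0.18 = 11.7
Sum = 71.36
Extra credit: 71.36 + 2 = 73.36
Because the Term project minimum was not met, the result is F.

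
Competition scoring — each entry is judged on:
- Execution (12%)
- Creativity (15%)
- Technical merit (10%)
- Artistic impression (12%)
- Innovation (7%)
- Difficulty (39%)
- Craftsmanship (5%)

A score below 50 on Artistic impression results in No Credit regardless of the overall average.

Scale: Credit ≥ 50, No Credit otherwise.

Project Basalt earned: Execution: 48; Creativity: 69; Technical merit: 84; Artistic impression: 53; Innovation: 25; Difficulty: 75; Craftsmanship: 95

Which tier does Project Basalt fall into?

Credit

Artistic impression score 53 ≥ 50: minimum met.
Weighted total:
  Execution 48 × 0.12 = 5.76
  Creativity 69 × 0.15 = 10.35
  Technical merit 84 × 0.1 = 8.4
  Artistic impression 53 × 0.12 = 6.36
  Innovation 25 × 0.07 = 1.75
  Difficulty 75 × 0.39 = 29.25
  Craftsmanship 95 × 0.05 = 4.75
Sum = 66.62
66.62 ≥ 50 → Credit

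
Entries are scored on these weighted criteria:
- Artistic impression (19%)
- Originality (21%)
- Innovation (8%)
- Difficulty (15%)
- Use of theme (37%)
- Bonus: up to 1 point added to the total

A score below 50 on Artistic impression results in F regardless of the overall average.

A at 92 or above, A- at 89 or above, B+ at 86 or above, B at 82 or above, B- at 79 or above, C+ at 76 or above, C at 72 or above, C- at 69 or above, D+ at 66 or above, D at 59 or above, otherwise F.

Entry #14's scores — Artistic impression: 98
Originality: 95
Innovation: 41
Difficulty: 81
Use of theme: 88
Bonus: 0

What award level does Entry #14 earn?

Artistic impression score 98 ≥ 50: minimum met.
Weighted total:
  Artistic impression 98 × 0.19 = 18.62
  Originality 95 × 0.21 = 19.95
  Innovation 41 × 0.08 = 3.28
  Difficulty 81 × 0.15 = 12.15
  Use of theme 88 × 0.37 = 32.56
Sum = 86.56
Bonus: 86.56 + 0 = 86.56
86.56 is ≥ 86 and < 89 → B+

B+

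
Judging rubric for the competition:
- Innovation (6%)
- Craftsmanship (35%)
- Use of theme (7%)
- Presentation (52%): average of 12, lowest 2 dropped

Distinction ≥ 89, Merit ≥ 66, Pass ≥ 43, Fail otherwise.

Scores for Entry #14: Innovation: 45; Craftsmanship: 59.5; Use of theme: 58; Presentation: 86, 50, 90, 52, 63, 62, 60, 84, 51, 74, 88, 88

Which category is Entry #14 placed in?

Presentation: drop 50, 51 → average of remaining 10 = 747/10 = 74.7
Weighted total:
  Innovation 45 × 0.06 = 2.7
  Craftsmanship 59.5 × 0.35 = 20.825
  Use of theme 58 × 0.07 = 4.06
  Presentation 74.7 × 0.52 = 38.844
Sum = 66.429
66.429 is ≥ 66 and < 89 → Merit

Merit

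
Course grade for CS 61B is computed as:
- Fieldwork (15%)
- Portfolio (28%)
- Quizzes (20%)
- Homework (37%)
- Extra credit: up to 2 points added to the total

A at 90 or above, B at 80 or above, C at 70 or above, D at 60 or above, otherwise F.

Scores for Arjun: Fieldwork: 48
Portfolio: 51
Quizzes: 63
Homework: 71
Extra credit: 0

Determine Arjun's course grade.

Weighted total:
  Fieldwork 48 × 0.15 = 7.2
  Portfolio 51 × 0.28 = 14.28
  Quizzes 63 × 0.2 = 12.6
  Homework 71 × 0.37 = 26.27
Sum = 60.35
Extra credit: 60.35 + 0 = 60.35
60.35 is ≥ 60 and < 70 → D

D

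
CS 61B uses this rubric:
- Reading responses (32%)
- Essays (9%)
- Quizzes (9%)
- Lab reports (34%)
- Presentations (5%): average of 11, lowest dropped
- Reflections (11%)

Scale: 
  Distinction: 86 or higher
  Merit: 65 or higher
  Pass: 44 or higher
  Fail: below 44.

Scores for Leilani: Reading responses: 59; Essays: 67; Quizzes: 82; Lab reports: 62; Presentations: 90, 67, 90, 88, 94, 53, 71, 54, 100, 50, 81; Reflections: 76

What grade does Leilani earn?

Presentations: drop 50 → average of remaining 10 = 788/10 = 78.8
Weighted total:
  Reading responses 59 × 0.32 = 18.88
  Essays 67 × 0.09 = 6.03
  Quizzes 82 × 0.09 = 7.38
  Lab reports 62 × 0.34 = 21.08
  Presentations 78.8 × 0.05 = 3.94
  Reflections 76 × 0.11 = 8.36
Sum = 65.67
65.67 is ≥ 65 and < 86 → Merit

Merit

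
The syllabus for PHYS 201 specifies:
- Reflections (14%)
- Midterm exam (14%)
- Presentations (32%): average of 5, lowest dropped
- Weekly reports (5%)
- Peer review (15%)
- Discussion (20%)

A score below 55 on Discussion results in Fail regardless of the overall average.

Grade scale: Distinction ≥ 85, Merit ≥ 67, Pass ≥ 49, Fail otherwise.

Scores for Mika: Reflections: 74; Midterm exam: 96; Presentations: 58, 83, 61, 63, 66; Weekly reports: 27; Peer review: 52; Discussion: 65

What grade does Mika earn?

Presentations: drop 58 → average of remaining 4 = 273/4 = 68.25
Discussion score 65 ≥ 55: minimum met.
Weighted total:
  Reflections 74 × 0.14 = 10.36
  Midterm exam 96 × 0.14 = 13.44
  Presentations 68.25 × 0.32 = 21.84
  Weekly reports 27 × 0.05 = 1.35
  Peer review 52 × 0.15 = 7.8
  Discussion 65 × 0.2 = 13
Sum = 67.79
67.79 is ≥ 67 and < 85 → Merit

Merit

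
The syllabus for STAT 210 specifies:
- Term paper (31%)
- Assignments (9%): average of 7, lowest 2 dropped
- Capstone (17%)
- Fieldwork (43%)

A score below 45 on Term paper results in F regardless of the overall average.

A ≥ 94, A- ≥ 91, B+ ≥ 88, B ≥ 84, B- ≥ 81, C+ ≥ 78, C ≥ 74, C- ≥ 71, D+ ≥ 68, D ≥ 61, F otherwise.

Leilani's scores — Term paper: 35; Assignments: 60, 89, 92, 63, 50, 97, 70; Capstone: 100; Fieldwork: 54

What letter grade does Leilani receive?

Assignments: drop 50, 60 → average of remaining 5 = 411/5 = 82.2
Term paper score 35 < 45: minimum not met.
Weighted total:
  Term paper 35 × 0.31 = 10.85
  Assignments 82.2 × 0.09 = 7.398
  Capstone 100 × 0.17 = 17
  Fieldwork 54 × 0.43 = 23.22
Sum = 58.468
Because the Term paper minimum was not met, the result is F.

F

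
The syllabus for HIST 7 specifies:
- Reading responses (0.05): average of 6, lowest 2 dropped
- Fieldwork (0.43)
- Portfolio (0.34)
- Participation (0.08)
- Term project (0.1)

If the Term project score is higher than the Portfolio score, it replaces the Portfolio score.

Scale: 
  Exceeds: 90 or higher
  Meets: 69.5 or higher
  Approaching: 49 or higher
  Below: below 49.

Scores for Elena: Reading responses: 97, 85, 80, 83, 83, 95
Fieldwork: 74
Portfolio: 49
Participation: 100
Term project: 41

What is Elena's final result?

Approaching

Reading responses: drop 80, 83 → average of remaining 4 = 360/4 = 90
Term project (41) ≤ Portfolio (49), so Portfolio stays at 49.
Weighted total:
  Reading responses 90 × 0.05 = 4.5
  Fieldwork 74 × 0.43 = 31.82
  Portfolio 49 × 0.34 = 16.66
  Participation 100 × 0.08 = 8
  Term project 41 × 0.1 = 4.1
Sum = 65.08
65.08 is ≥ 49 and < 69.5 → Approaching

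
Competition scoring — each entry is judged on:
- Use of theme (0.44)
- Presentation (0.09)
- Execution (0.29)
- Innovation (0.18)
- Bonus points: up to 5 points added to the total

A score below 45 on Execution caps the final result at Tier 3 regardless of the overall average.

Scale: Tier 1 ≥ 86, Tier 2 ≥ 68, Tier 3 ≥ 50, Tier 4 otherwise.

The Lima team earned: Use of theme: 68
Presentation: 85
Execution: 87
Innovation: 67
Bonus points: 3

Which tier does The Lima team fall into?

Execution score 87 ≥ 45: minimum met.
Weighted total:
  Use of theme 68 × 0.44 = 29.92
  Presentation 85 × 0.09 = 7.65
  Execution 87 × 0.29 = 25.23
  Innovation 67 × 0.18 = 12.06
Sum = 74.86
Bonus points: 74.86 + 3 = 77.86
77.86 is ≥ 68 and < 86 → Tier 2

Tier 2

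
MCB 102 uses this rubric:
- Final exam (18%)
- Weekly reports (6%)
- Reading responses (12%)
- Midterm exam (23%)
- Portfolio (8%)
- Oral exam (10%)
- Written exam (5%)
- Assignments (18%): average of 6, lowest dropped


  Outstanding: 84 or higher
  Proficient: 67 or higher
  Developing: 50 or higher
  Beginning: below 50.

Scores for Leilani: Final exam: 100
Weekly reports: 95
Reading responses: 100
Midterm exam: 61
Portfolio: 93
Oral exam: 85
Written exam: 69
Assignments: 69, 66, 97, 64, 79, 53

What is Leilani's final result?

Proficient

Assignments: drop 53 → average of remaining 5 = 375/5 = 75
Weighted total:
  Final exam 100 × 0.18 = 18
  Weekly reports 95 × 0.06 = 5.7
  Reading responses 100 × 0.12 = 12
  Midterm exam 61 × 0.23 = 14.03
  Portfolio 93 × 0.08 = 7.44
  Oral exam 85 × 0.1 = 8.5
  Written exam 69 × 0.05 = 3.45
  Assignments 75 × 0.18 = 13.5
Sum = 82.62
82.62 is ≥ 67 and < 84 → Proficient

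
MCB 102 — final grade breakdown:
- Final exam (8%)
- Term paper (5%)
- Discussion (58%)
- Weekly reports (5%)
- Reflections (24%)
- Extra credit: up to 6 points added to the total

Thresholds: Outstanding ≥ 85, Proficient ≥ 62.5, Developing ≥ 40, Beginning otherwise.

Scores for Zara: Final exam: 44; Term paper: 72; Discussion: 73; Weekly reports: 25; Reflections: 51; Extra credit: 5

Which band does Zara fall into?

Weighted total:
  Final exam 44 × 0.08 = 3.52
  Term paper 72 × 0.05 = 3.6
  Discussion 73 × 0.58 = 42.34
  Weekly reports 25 × 0.05 = 1.25
  Reflections 51 × 0.24 = 12.24
Sum = 62.95
Extra credit: 62.95 + 5 = 67.95
67.95 is ≥ 62.5 and < 85 → Proficient

Proficient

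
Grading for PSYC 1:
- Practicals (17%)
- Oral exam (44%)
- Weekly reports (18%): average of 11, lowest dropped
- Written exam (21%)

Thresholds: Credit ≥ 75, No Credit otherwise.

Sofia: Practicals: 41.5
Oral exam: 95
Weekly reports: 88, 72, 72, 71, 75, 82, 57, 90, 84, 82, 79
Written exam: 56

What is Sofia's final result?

Weekly reports: drop 57 → average of remaining 10 = 795/10 = 79.5
Weighted total:
  Practicals 41.5 × 0.17 = 7.055
  Oral exam 95 × 0.44 = 41.8
  Weekly reports 79.5 × 0.18 = 14.31
  Written exam 56 × 0.21 = 11.76
Sum = 74.925
74.925 < 75 → No Credit

No Credit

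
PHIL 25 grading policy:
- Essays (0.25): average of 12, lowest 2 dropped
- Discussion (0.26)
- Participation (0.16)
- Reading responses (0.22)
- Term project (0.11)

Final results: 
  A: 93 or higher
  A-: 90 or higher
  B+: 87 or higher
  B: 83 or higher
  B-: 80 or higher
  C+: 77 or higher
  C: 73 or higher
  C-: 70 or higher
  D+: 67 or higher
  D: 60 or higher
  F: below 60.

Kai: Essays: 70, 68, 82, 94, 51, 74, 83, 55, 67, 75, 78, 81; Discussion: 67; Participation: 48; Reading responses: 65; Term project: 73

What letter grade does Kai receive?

Essays: drop 51, 55 → average of remaining 10 = 772/10 = 77.2
Weighted total:
  Essays 77.2 × 0.25 = 19.3
  Discussion 67 × 0.26 = 17.42
  Participation 48 × 0.16 = 7.68
  Reading responses 65 × 0.22 = 14.3
  Term project 73 × 0.11 = 8.03
Sum = 66.73
66.73 is ≥ 60 and < 67 → D

D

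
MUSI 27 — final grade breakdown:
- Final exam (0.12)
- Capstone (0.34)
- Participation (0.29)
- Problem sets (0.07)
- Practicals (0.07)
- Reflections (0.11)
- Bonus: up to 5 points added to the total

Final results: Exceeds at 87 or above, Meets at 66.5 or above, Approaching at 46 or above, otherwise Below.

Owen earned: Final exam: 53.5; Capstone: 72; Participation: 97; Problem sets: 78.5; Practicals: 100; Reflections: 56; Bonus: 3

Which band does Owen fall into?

Weighted total:
  Final exam 53.5 × 0.12 = 6.42
  Capstone 72 × 0.34 = 24.48
  Participation 97 × 0.29 = 28.13
  Problem sets 78.5 × 0.07 = 5.495
  Practicals 100 × 0.07 = 7
  Reflections 56 × 0.11 = 6.16
Sum = 77.685
Bonus: 77.685 + 3 = 80.685
80.685 is ≥ 66.5 and < 87 → Meets

Meets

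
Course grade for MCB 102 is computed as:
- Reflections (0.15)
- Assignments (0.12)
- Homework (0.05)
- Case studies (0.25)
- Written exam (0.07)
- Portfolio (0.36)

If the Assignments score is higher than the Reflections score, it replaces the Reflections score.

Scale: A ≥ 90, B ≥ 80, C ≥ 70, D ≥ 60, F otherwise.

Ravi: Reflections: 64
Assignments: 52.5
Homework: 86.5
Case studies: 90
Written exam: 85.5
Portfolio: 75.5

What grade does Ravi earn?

Assignments (52.5) ≤ Reflections (64), so Reflections stays at 64.
Weighted total:
  Reflections 64 × 0.15 = 9.6
  Assignments 52.5 × 0.12 = 6.3
  Homework 86.5 × 0.05 = 4.325
  Case studies 90 × 0.25 = 22.5
  Written exam 85.5 × 0.07 = 5.985
  Portfolio 75.5 × 0.36 = 27.18
Sum = 75.89
75.89 is ≥ 70 and < 80 → C

C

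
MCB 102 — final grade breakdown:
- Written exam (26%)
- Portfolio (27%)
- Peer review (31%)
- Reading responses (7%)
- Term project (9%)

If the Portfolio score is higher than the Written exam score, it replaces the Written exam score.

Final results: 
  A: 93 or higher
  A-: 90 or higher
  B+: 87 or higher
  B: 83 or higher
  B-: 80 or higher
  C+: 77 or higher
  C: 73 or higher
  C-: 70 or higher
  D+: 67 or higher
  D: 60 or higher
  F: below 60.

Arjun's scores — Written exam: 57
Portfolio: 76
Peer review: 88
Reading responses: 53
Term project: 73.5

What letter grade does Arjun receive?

C+

Portfolio (76) > Written exam (57), so Written exam counts as 76.
Weighted total:
  Written exam 76 × 0.26 = 19.76
  Portfolio 76 × 0.27 = 20.52
  Peer review 88 × 0.31 = 27.28
  Reading responses 53 × 0.07 = 3.71
  Term project 73.5 × 0.09 = 6.615
Sum = 77.885
77.885 is ≥ 77 and < 80 → C+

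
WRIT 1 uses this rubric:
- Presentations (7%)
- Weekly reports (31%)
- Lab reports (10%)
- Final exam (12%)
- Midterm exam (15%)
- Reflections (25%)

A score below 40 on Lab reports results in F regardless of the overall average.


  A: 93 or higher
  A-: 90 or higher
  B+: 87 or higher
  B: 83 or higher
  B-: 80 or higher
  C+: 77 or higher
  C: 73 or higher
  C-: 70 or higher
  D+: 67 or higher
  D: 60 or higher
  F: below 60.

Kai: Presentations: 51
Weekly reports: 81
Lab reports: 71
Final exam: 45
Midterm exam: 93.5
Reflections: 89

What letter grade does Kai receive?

Lab reports score 71 ≥ 40: minimum met.
Weighted total:
  Presentations 51 × 0.07 = 3.57
  Weekly reports 81 × 0.31 = 25.11
  Lab reports 71 × 0.1 = 7.1
  Final exam 45 × 0.12 = 5.4
  Midterm exam 93.5 × 0.15 = 14.025
  Reflections 89 × 0.25 = 22.25
Sum = 77.455
77.455 is ≥ 77 and < 80 → C+

C+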